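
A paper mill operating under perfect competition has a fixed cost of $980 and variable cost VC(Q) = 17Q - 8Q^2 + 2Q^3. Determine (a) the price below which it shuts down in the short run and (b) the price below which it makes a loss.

Shutdown price = min AVC. AVC = 17 - 8Q + 2Q^2, with vertex at Q = 2 and minimum $9.
ATC = 980/Q + 17 - 8Q + 2Q^2. Setting dATC/dQ = −980/Q^2 − 8 + 4Q = 0 gives Q = 7 (since 4·7^3 − 8·7^2 = 980).
min ATC = 980/7 + 17 − 8·7 + 2·7^2 = $199. That is the break-even price.
Between these two prices the firm operates at a loss; above $199 it earns a profit.

Shutdown price = $9; break-even price = $199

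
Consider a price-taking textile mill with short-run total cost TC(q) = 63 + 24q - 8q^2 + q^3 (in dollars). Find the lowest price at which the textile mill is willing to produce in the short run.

Short-run supply begins at min AVC. From VC = 24q - 8q^2 + q^3, AVC = 24 - 8q + q^2.
dAVC/dq = -8 + 2q = 0 gives q = 4. min AVC = 24 - 8·4 + 4^2 = 8.
So the shutdown price is $8.

$8 per unit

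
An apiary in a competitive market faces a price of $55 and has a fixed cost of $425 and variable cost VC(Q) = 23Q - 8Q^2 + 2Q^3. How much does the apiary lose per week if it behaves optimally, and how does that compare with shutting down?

AVC = 23 - 8Q + 2Q^2; min AVC = $15 at Q = 2. Since P = $55 ≥ min AVC, the firm produces.
With MC = 23 - 16Q + 6Q^2, P = MC on the upward-sloping part at Q* = 4.
TR = 55·4 = 220. TC = 425 + 92 = 517. Profit = 220 − 517 = -$297.
By producing, the firm covers all variable cost plus $128 of fixed cost; shutting down would lose the full $425.

Profit = -$297 at Q = 4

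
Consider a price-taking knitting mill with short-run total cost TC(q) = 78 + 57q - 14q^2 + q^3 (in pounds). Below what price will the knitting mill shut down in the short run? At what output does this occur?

£8 per unit, at q = 7

The shutdown price is the minimum of AVC. VC = 57q - 14q^2 + q^3, so AVC = 57 - 14q + q^2.
At the minimum of AVC, MC = AVC. MC = 57 - 28q + 3q^2; setting MC = AVC gives 2q^2 - 14q = 0, so q = 7. min AVC = 8.
So the shutdown price is £8.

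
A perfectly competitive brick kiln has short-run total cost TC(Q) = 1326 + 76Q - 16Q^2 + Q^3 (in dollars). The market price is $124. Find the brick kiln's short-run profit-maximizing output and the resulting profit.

Profit = -$174 at Q = 12

AVC = 76 - 16Q + Q^2 has its minimum $12 at Q = 8; price $124 clears that bar, so the firm operates.
MC = 76 - 32Q + 3Q^2. Setting P = MC and taking the root on the rising branch gives Q* = 12.
TR = 124·12 = 1488. TC = 1326 + 336 = 1662. Profit = 1488 − 1662 = -$174.
That loss of $174 beats the $1326 the firm would lose by shutting down; producing recovers $1152 of fixed cost.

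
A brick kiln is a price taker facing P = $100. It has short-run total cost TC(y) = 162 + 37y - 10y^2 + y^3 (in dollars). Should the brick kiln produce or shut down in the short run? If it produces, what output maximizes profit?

Variable cost is VC = 37y - 10y^2 + y^3, so AVC = VC/y = 37 - 10y + y^2 and MC = dTC/dy = 37 - 20y + 3y^2.
AVC hits its minimum where MC = AVC, at y = 5, giving min AVC = 37 - 10·5 + 5^2 = $12.
Because $100 ≥ $12, revenue can cover variable cost; the firm operates.
Set P = MC: 100 = 37 - 20y + 3y^2 → -63 - 20y + 3y^2 = 0. The roots are y = -7/3 and y = 9; the profit-maximizing output is on the rising part of MC, so y* = 9.
Check: AVC at y = 9 is $28 ≤ P, so revenue covers variable cost.
Profit = P·y − TC = 100·9 − 414 = $486.

Produce at y = 9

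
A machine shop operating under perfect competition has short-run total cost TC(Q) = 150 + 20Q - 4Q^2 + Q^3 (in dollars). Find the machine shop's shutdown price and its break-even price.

Shutdown price = $16; break-even price = $55

AVC = 20 - 4Q + Q^2; minimized at Q = 2, giving min AVC = $16. That is the shutdown price.
ATC = 150/Q + 20 - 4Q + Q^2. Setting dATC/dQ = −150/Q^2 − 4 + 2Q = 0 gives Q = 5 (since 2·5^3 − 4·5^2 = 150).
min ATC = 150/5 + 20 − 4·5 + 5^2 = $55. That is the break-even price.
For $16 ≤ P < $55 the firm produces at a loss; below $16 it shuts down.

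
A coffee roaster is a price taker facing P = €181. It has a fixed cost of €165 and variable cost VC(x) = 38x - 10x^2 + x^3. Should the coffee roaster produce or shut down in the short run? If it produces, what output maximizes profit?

Variable cost is VC = 38x - 10x^2 + x^3, so AVC = VC/x = 38 - 10x + x^2 and MC = dTC/dx = 38 - 20x + 3x^2.
The AVC parabola has its vertex at x = 10/2 = 5, where AVC = 38 - 10·5 + 5^2 = €13.
Since P = €181 ≥ min AVC = €13, price covers variable cost and the firm should produce.
P = MC gives -143 - 20x + 3x^2 = 0, with roots -13/3 and 11. Take the larger (rising MC): x* = 11.
Check: AVC at x = 11 is €49 ≤ P, so revenue covers variable cost.
Profit = P·x − TC = 181·11 − 704 = €1287.

Produce at x = 11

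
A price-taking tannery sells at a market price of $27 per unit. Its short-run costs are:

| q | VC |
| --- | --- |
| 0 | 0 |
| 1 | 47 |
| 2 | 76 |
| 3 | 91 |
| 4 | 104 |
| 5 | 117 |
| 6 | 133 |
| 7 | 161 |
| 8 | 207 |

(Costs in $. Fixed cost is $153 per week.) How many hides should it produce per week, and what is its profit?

q = 6; profit = -$124

Profit at each row (π = 27q − TC): q=0: -153; q=1: -173; q=2: -175; q=3: -163; q=4: -149; q=5: -135; q=6: -124; q=7: -125; q=8: -144.
Profit is maximized at q = 6. AVC there is 133/6 = $22.17 ≤ P, so producing beats shutting down (which would give -$153).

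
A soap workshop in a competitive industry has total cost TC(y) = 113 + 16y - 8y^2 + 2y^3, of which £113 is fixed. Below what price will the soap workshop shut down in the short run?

£8 per unit

The shutdown price is the minimum of AVC. VC = 16y - 8y^2 + 2y^3, so AVC = 16 - 8y + 2y^2.
dAVC/dy = -8 + 4y = 0 gives y = 2. min AVC = 16 - 8·2 + 2·2^2 = 8.
The firm shuts down for any P below £8.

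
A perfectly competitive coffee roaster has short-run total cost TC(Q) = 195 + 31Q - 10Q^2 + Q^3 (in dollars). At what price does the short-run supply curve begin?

The firm shuts down when price falls below the minimum of average variable cost. AVC = VC/Q = 31 - 10Q + Q^2.
dAVC/dQ = -10 + 2Q = 0 gives Q = 5. min AVC = 31 - 10·5 + 5^2 = 6.
So the shutdown price is $6.

$6 per unit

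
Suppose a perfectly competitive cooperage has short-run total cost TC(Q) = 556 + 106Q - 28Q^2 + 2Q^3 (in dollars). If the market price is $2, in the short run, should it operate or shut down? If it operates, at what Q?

From TC, MC = TC'(Q) = 106 - 56Q + 6Q^2 and AVC = VC/Q = 106 - 28Q + 2Q^2.
AVC is minimized where dAVC/dQ = -28 + 4Q = 0, at Q = 7; min AVC = 106 - 28·7 + 2·7^2 = $8.
With P < min AVC ($2 < $8), every unit sold adds to the loss.
Best response: produce nothing and absorb the $556 fixed cost.

Shut down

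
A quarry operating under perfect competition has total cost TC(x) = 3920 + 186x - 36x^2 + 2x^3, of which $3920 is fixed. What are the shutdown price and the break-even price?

AVC = 186 - 36x + 2x^2; minimized at x = 9, giving min AVC = $24. That is the shutdown price.
ATC = 3920/x + 186 - 36x + 2x^2. Setting dATC/dx = −3920/x^2 − 36 + 4x = 0 gives x = 14 (since 4·14^3 − 36·14^2 = 3920).
min ATC = 3920/14 + 186 − 36·14 + 2·14^2 = $354. That is the break-even price.
Between these two prices the firm operates at a loss; above $354 it earns a profit.

Shutdown price = $24; break-even price = $354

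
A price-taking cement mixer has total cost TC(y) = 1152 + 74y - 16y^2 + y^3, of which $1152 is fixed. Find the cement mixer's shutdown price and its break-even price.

Shutdown price = $10; break-even price = $122

AVC = 74 - 16y + y^2; minimized at y = 8, giving min AVC = $10. That is the shutdown price.
ATC = 1152/y + 74 - 16y + y^2. Setting dATC/dy = −1152/y^2 − 16 + 2y = 0 gives y = 12 (since 2·12^3 − 16·12^2 = 1152).
min ATC = 1152/12 + 74 − 16·12 + 12^2 = $122. That is the break-even price.
For $10 ≤ P < $122 the firm produces at a loss; below $10 it shuts down.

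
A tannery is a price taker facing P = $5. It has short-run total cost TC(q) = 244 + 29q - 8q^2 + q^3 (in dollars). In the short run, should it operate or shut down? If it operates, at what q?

Shut down

From TC, MC = TC'(q) = 29 - 16q + 3q^2 and AVC = VC/q = 29 - 8q + q^2.
AVC hits its minimum where MC = AVC, at q = 4, giving min AVC = 29 - 8·4 + 4^2 = $13.
With P < min AVC ($5 < $13), every unit sold adds to the loss.
Best response: produce nothing and absorb the $244 fixed cost.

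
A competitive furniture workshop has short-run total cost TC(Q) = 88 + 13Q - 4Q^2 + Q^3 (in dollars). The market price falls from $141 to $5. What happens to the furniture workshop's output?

MC = 13 - 8Q + 3Q^2; the shutdown threshold is min AVC = $9 (at Q = 2).
At P = $141 ≥ min AVC, set P = MC on the rising branch: Q = 8.
At P = $5 < min AVC = $9, price no longer covers variable cost at any output, so the firm shuts down: Q = 0.

Output falls from 8 to 0 (the firm shuts down)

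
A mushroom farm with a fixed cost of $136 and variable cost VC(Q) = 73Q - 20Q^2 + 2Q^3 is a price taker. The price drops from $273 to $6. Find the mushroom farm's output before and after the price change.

Output falls from 10 to 0 (the firm shuts down)

AVC = 73 - 20Q + 2Q^2, minimized at Q = 5 where min AVC = $23. MC = 73 - 40Q + 6Q^2.
With P = $273 above the shutdown price, P = MC gives Q = 10.
At P = $6 < min AVC = $23, price no longer covers variable cost at any output, so the firm shuts down: Q = 0.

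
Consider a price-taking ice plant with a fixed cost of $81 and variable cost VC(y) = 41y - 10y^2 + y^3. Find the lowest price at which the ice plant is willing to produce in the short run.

The firm shuts down when price falls below the minimum of average variable cost. AVC = VC/y = 41 - 10y + y^2.
dAVC/dy = -10 + 2y = 0 gives y = 5. min AVC = 41 - 10·5 + 5^2 = 16.
For P < $16 the firm produces nothing.

$16 per unit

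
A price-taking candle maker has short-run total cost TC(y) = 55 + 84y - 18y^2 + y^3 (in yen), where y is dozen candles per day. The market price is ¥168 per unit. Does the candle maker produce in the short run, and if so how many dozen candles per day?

Strip out fixed cost: VC = 84y - 18y^2 + y^3. Then AVC = 84 - 18y + y^2 and MC = 84 - 36y + 3y^2.
AVC hits its minimum where MC = AVC, at y = 9, giving min AVC = 84 - 18·9 + 9^2 = ¥3.
Because ¥168 ≥ ¥3, revenue can cover variable cost; the firm operates.
Solving P = MC: -84 - 36y + 3y^2 = 0 ⇒ y = -2 or 14. On the upward-sloping branch, y* = 14.
Check: AVC at y = 14 is ¥28 ≤ P, so revenue covers variable cost.
Profit = P·y − TC = 168·14 − 447 = ¥1905.

Produce at y = 14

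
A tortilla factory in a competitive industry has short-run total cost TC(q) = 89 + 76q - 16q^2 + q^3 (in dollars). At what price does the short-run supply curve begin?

The firm shuts down when price falls below the minimum of average variable cost. AVC = VC/q = 76 - 16q + q^2.
dAVC/dq = -16 + 2q = 0 gives q = 8. min AVC = 76 - 16·8 + 8^2 = 12.
The firm shuts down for any P below $12.

$12 per unit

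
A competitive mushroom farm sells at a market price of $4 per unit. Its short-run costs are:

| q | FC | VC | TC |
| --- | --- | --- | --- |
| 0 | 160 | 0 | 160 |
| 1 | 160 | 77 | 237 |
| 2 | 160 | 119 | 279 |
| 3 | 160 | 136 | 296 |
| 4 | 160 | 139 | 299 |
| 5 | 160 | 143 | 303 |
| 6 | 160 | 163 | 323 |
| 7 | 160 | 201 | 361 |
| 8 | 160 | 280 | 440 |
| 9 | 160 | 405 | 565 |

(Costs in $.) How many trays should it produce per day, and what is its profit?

Profit at each row (π = 4q − TC): q=0: -160; q=1: -233; q=2: -271; q=3: -284; q=4: -283; q=5: -283; q=6: -299; q=7: -333; q=8: -408; q=9: -529.
Profit is highest at q = 0. Equivalently, the lowest AVC in the table is 163/6 ≈ $27.17 at q = 6, and P = $4 falls below it — price never covers variable cost, so the firm shuts down and loses only its fixed cost.

q = 0 (shut down); profit = -$160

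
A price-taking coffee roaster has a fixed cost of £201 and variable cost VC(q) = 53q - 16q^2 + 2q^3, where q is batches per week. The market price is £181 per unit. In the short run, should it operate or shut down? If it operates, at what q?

Produce at q = 8

Strip out fixed cost: VC = 53q - 16q^2 + 2q^3. Then AVC = 53 - 16q + 2q^2 and MC = 53 - 32q + 6q^2.
The AVC parabola has its vertex at q = 16/4 = 4, where AVC = 53 - 16·4 + 2·4^2 = £21.
Since P = £181 ≥ min AVC = £21, price covers variable cost and the firm should produce.
Set P = MC: 181 = 53 - 32q + 6q^2 → -128 - 32q + 6q^2 = 0. The roots are q = -8/3 and q = 8; the profit-maximizing output is on the rising part of MC, so q* = 8.
Check: AVC at q = 8 is £53 ≤ P, so revenue covers variable cost.
Profit = P·q − TC = 181·8 − 625 = £823.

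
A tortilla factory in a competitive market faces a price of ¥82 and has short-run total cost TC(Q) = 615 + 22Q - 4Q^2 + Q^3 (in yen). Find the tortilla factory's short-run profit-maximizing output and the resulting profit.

AVC = 22 - 4Q + Q^2 has its minimum ¥18 at Q = 2; price ¥82 clears that bar, so the firm operates.
With MC = 22 - 8Q + 3Q^2, P = MC on the upward-sloping part at Q* = 6.
TR = 82·6 = 492. TC = 615 + 204 = 819. Profit = 492 − 819 = -¥327.
Shutting down would mean losing the fixed cost of ¥615, so operating at a loss of ¥327 is better by ¥288.

Profit = -¥327 at Q = 6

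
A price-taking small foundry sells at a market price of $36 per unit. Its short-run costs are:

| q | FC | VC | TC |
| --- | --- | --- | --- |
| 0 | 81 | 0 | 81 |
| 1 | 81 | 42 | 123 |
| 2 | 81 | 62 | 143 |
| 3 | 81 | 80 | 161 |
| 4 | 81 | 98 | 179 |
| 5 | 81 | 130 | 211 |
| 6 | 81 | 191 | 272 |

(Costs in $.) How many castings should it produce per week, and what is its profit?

Compute π = P·q − TC at each output: q=0: -81; q=1: -87; q=2: -71; q=3: -53; q=4: -35; q=5: -31; q=6: -56.
Profit is maximized at q = 5. AVC there is 130/5 = $26 ≤ P, so producing beats shutting down (which would give -$81).

q = 5; profit = -$31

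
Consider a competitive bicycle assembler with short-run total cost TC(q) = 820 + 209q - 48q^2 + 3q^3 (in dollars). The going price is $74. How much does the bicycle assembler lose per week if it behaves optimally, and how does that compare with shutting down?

Profit = -$334 at q = 9

AVC = 209 - 48q + 3q^2; min AVC = $17 at q = 8. Since P = $74 ≥ min AVC, the firm produces.
MC = 209 - 96q + 9q^2. Setting P = MC and taking the root on the rising branch gives q* = 9.
TR = 74·9 = 666. TC = 820 + 180 = 1000. Profit = 666 − 1000 = -$334.
Shutting down would mean losing the fixed cost of $820, so operating at a loss of $334 is better by $486.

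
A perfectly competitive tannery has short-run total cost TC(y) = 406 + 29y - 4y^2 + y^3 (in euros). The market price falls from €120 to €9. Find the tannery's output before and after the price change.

Output falls from 7 to 0 (the firm shuts down)

MC = 29 - 8y + 3y^2; the shutdown threshold is min AVC = €25 (at y = 2).
With P = €120 above the shutdown price, P = MC gives y = 7.
At P = €9 < min AVC = €25, price no longer covers variable cost at any output, so the firm shuts down: y = 0.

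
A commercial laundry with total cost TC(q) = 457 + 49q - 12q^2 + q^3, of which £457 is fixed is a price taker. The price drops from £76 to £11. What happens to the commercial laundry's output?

AVC = 49 - 12q + q^2, minimized at q = 6 where min AVC = £13. MC = 49 - 24q + 3q^2.
With P = £76 above the shutdown price, P = MC gives q = 9.
At P = £11 < min AVC = £13, price no longer covers variable cost at any output, so the firm shuts down: q = 0.

Output falls from 9 to 0 (the firm shuts down)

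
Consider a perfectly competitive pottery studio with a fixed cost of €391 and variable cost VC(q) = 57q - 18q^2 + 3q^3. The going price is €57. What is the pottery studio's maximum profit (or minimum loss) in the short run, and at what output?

Profit = -€295 at q = 4

AVC = 57 - 18q + 3q^2 has its minimum €30 at q = 3; price €57 clears that bar, so the firm operates.
MC = 57 - 36q + 9q^2. Setting P = MC and taking the root on the rising branch gives q* = 4.
TR = 57·4 = 228. TC = 391 + 132 = 523. Profit = 228 − 523 = -€295.
That loss of €295 beats the €391 the firm would lose by shutting down; producing recovers €96 of fixed cost.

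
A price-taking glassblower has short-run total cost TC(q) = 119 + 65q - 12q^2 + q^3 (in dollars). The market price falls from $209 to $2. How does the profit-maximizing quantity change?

AVC = 65 - 12q + q^2, minimized at q = 6 where min AVC = $29. MC = 65 - 24q + 3q^2.
At P = $209 ≥ min AVC, set P = MC on the rising branch: q = 12.
At P = $2 < min AVC = $29, price no longer covers variable cost at any output, so the firm shuts down: q = 0.

Output falls from 12 to 0 (the firm shuts down)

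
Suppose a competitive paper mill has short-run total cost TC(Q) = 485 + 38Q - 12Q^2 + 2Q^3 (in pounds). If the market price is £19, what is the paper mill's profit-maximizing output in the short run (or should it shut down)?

Shut down

From TC, MC = TC'(Q) = 38 - 24Q + 6Q^2 and AVC = VC/Q = 38 - 12Q + 2Q^2.
The AVC parabola has its vertex at Q = 12/4 = 3, where AVC = 38 - 12·3 + 2·3^2 = £20.
P = £19 lies below min AVC = £20; no output level covers variable cost.
The firm minimizes its loss by shutting down and losing only its fixed cost of £485.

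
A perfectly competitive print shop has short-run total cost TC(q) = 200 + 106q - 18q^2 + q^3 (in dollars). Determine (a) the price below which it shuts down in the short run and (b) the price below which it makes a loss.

Shutdown price = $25; break-even price = $46

Shutdown price = min AVC. AVC = 106 - 18q + q^2, with vertex at q = 9 and minimum $25.
ATC = 200/q + 106 - 18q + q^2. Setting dATC/dq = −200/q^2 − 18 + 2q = 0 gives q = 10 (since 2·10^3 − 18·10^2 = 200).
min ATC = 200/10 + 106 − 18·10 + 10^2 = $46. That is the break-even price.
Between these two prices the firm operates at a loss; above $46 it earns a profit.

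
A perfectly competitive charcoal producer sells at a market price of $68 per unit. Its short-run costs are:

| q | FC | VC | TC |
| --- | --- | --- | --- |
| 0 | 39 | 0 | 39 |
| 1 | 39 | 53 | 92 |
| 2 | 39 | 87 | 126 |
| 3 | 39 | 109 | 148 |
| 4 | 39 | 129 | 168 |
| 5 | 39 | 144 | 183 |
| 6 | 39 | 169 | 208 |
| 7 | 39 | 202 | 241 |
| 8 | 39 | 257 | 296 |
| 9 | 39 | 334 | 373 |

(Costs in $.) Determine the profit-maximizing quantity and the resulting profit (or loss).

q = 8; profit = $248

Profit at each row (π = 68q − TC): q=0: -39; q=1: -24; q=2: 10; q=3: 56; q=4: 104; q=5: 157; q=6: 200; q=7: 235; q=8: 248; q=9: 239.
Profit is maximized at q = 8. AVC there is 257/8 = $32.12 ≤ P, so producing beats shutting down (which would give -$39).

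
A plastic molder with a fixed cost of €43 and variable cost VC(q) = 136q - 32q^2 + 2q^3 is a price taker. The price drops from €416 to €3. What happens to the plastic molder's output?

Output falls from 14 to 0 (the firm shuts down)

MC = 136 - 64q + 6q^2; the shutdown threshold is min AVC = €8 (at q = 8).
With P = €416 above the shutdown price, P = MC gives q = 14.
At P = €3 < min AVC = €8, price no longer covers variable cost at any output, so the firm shuts down: q = 0.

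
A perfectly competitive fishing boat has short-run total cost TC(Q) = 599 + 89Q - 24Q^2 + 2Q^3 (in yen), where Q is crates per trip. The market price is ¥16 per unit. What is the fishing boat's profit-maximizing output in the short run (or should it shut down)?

From TC, MC = TC'(Q) = 89 - 48Q + 6Q^2 and AVC = VC/Q = 89 - 24Q + 2Q^2.
The AVC parabola has its vertex at Q = 24/4 = 6, where AVC = 89 - 24·6 + 2·6^2 = ¥17.
With P < min AVC (¥16 < ¥17), every unit sold adds to the loss.
Best response: produce nothing and absorb the ¥599 fixed cost.

Shut down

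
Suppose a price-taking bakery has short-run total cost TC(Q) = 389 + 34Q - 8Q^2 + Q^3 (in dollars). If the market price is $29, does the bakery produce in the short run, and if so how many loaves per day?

Produce at Q = 5

Variable cost is VC = 34Q - 8Q^2 + Q^3, so AVC = VC/Q = 34 - 8Q + Q^2 and MC = dTC/dQ = 34 - 16Q + 3Q^2.
AVC is minimized where dAVC/dQ = -8 + 2Q = 0, at Q = 4; min AVC = 34 - 8·4 + 4^2 = $18.
P = $29 exceeds min AVC = $18, so the firm stays open.
Set P = MC: 29 = 34 - 16Q + 3Q^2 → 5 - 16Q + 3Q^2 = 0. The roots are Q = 1/3 and Q = 5; the profit-maximizing output is on the rising part of MC, so Q* = 5.
Check: AVC at Q = 5 is $19 ≤ P, so revenue covers variable cost.
Profit = P·Q − TC = 29·5 − 484 = -$339, a loss, but smaller than the $389 fixed cost the firm would lose by shutting down.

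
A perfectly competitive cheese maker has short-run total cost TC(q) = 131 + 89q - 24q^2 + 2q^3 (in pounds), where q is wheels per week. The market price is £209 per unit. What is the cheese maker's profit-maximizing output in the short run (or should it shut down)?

Produce at q = 10

Strip out fixed cost: VC = 89q - 24q^2 + 2q^3. Then AVC = 89 - 24q + 2q^2 and MC = 89 - 48q + 6q^2.
The AVC parabola has its vertex at q = 24/4 = 6, where AVC = 89 - 24·6 + 2·6^2 = £17.
Since P = £209 ≥ min AVC = £17, price covers variable cost and the firm should produce.
Solving P = MC: -120 - 48q + 6q^2 = 0 ⇒ q = -2 or 10. On the upward-sloping branch, q* = 10.
Check: AVC at q = 10 is £49 ≤ P, so revenue covers variable cost.
Profit = P·q − TC = 209·10 − 621 = £1469.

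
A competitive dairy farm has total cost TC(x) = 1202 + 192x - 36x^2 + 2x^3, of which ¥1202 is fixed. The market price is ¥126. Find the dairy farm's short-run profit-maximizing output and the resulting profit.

AVC = 192 - 36x + 2x^2; min AVC = ¥30 at x = 9. Since P = ¥126 ≥ min AVC, the firm produces.
With MC = 192 - 72x + 6x^2, P = MC on the upward-sloping part at x* = 11.
TR = 126·11 = 1386. TC = 1202 + 418 = 1620. Profit = 1386 − 1620 = -¥234.
Shutting down would mean losing the fixed cost of ¥1202, so operating at a loss of ¥234 is better by ¥968.

Profit = -¥234 at x = 11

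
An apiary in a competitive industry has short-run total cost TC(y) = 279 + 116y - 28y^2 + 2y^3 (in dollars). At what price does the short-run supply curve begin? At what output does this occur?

$18 per unit, at y = 7

The firm shuts down when price falls below the minimum of average variable cost. AVC = VC/y = 116 - 28y + 2y^2.
At the minimum of AVC, MC = AVC. MC = 116 - 56y + 6y^2; setting MC = AVC gives 4y^2 - 28y = 0, so y = 7. min AVC = 18.
For P < $18 the firm produces nothing.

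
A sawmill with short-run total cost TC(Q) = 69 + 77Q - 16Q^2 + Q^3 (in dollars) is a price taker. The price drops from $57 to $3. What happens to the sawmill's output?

Output falls from 10 to 0 (the firm shuts down)

MC = 77 - 32Q + 3Q^2; the shutdown threshold is min AVC = $13 (at Q = 8).
With P = $57 above the shutdown price, P = MC gives Q = 10.
At P = $3 < min AVC = $13, price no longer covers variable cost at any output, so the firm shuts down: Q = 0.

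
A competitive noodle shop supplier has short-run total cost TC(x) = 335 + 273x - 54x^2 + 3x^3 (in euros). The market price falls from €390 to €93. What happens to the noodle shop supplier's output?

AVC = 273 - 54x + 3x^2, minimized at x = 9 where min AVC = €30. MC = 273 - 108x + 9x^2.
With P = €390 above the shutdown price, P = MC gives x = 13.
At P = €93 ≥ min AVC, set P = MC: x = 10. The firm stays open but cuts output.

Output falls from 13 to 10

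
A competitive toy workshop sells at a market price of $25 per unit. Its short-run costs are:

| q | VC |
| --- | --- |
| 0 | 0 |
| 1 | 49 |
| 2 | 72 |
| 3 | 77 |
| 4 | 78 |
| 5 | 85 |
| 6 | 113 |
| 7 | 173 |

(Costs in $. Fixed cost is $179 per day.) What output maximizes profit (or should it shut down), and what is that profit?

q = 5; profit = -$139

Profit at each row (π = 25q − TC): q=0: -179; q=1: -203; q=2: -201; q=3: -181; q=4: -157; q=5: -139; q=6: -142; q=7: -177.
Profit is maximized at q = 5. AVC there is 85/5 = $17 ≤ P, so producing beats shutting down (which would give -$179).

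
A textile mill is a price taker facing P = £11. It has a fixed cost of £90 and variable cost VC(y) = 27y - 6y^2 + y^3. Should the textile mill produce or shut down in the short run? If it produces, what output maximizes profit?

From TC, MC = TC'(y) = 27 - 12y + 3y^2 and AVC = VC/y = 27 - 6y + y^2.
AVC hits its minimum where MC = AVC, at y = 3, giving min AVC = 27 - 6·3 + 3^2 = £18.
Since P = £11 < min AVC = £18, price fails to cover variable cost at any output.
Shutting down limits the loss to fixed cost, £90.

Shut down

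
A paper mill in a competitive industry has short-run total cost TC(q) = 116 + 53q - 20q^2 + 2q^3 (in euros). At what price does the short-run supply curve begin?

€3 per unit

The shutdown price is the minimum of AVC. VC = 53q - 20q^2 + 2q^3, so AVC = 53 - 20q + 2q^2.
At the minimum of AVC, MC = AVC. MC = 53 - 40q + 6q^2; setting MC = AVC gives 4q^2 - 20q = 0, so q = 5. min AVC = 3.
So the shutdown price is €3.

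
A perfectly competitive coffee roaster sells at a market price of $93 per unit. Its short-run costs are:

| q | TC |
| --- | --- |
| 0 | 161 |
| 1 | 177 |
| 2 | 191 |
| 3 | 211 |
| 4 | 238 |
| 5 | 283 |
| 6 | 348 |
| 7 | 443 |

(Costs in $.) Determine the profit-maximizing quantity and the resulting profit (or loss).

Tabulate TR − TC: q=0: -161; q=1: -84; q=2: -5; q=3: 68; q=4: 134; q=5: 182; q=6: 210; q=7: 208.
Profit is maximized at q = 6. AVC there is 187/6 = $31.17 ≤ P, so producing beats shutting down (which would give -$161).

q = 6; profit = $210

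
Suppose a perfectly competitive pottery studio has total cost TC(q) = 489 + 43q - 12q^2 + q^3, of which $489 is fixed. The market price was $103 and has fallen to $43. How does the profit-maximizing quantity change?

Output falls from 10 to 8

MC = 43 - 24q + 3q^2; the shutdown threshold is min AVC = $7 (at q = 6).
At P = $103 ≥ min AVC, set P = MC on the rising branch: q = 10.
At P = $43 ≥ min AVC, set P = MC: q = 8. The firm stays open but cuts output.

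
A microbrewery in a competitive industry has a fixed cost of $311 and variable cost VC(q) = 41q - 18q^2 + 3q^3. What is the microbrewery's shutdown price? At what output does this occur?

The shutdown price is the minimum of AVC. VC = 41q - 18q^2 + 3q^3, so AVC = 41 - 18q + 3q^2.
At the minimum of AVC, MC = AVC. MC = 41 - 36q + 9q^2; setting MC = AVC gives 6q^2 - 18q = 0, so q = 3. min AVC = 14.
So the shutdown price is $14.

$14 per unit, at q = 3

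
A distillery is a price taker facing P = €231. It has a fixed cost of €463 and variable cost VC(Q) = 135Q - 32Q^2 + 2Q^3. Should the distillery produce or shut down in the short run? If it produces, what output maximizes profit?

Variable cost is VC = 135Q - 32Q^2 + 2Q^3, so AVC = VC/Q = 135 - 32Q + 2Q^2 and MC = dTC/dQ = 135 - 64Q + 6Q^2.
AVC is minimized where dAVC/dQ = -32 + 4Q = 0, at Q = 8; min AVC = 135 - 32·8 + 2·8^2 = €7.
P = €231 exceeds min AVC = €7, so the firm stays open.
Set P = MC: 231 = 135 - 64Q + 6Q^2 → -96 - 64Q + 6Q^2 = 0. The roots are Q = -4/3 and Q = 12; the profit-maximizing output is on the rising part of MC, so Q* = 12.
Check: AVC at Q = 12 is €39 ≤ P, so revenue covers variable cost.
Profit = P·Q − TC = 231·12 − 931 = €1841.

Produce at Q = 12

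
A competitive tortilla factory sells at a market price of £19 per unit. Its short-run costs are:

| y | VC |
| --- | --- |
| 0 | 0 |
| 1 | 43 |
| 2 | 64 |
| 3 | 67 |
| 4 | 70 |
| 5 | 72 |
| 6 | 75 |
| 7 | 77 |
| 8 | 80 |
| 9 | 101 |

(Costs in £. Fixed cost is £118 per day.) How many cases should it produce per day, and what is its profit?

y = 8; profit = -£46

Profit at each row (π = 19y − TC): y=0: -118; y=1: -142; y=2: -144; y=3: -128; y=4: -112; y=5: -95; y=6: -79; y=7: -62; y=8: -46; y=9: -48.
Profit is maximized at y = 8. AVC there is 80/8 = £10 ≤ P, so producing beats shutting down (which would give -£118).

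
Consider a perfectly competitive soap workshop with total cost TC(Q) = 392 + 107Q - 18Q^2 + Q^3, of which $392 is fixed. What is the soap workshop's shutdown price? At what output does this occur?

$26 per unit, at Q = 9

The shutdown price is the minimum of AVC. VC = 107Q - 18Q^2 + Q^3, so AVC = 107 - 18Q + Q^2.
At the minimum of AVC, MC = AVC. MC = 107 - 36Q + 3Q^2; setting MC = AVC gives 2Q^2 - 18Q = 0, so Q = 9. min AVC = 26.
So the shutdown price is $26.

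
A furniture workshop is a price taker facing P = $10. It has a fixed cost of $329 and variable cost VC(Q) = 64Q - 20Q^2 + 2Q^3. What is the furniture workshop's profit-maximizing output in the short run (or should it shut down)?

Shut down

Variable cost is VC = 64Q - 20Q^2 + 2Q^3, so AVC = VC/Q = 64 - 20Q + 2Q^2 and MC = dTC/dQ = 64 - 40Q + 6Q^2.
AVC hits its minimum where MC = AVC, at Q = 5, giving min AVC = 64 - 20·5 + 2·5^2 = $14.
P = $10 lies below min AVC = $14; no output level covers variable cost.
The firm minimizes its loss by shutting down and losing only its fixed cost of $329.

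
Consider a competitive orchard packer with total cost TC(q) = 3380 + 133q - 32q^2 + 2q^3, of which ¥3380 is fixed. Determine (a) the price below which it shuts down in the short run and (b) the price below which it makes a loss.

Shutdown price = min AVC. AVC = 133 - 32q + 2q^2, with vertex at q = 8 and minimum ¥5.
ATC = 3380/q + 133 - 32q + 2q^2. Setting dATC/dq = −3380/q^2 − 32 + 4q = 0 gives q = 13 (since 4·13^3 − 32·13^2 = 3380).
min ATC = 3380/13 + 133 − 32·13 + 2·13^2 = ¥315. That is the break-even price.
For ¥5 ≤ P < ¥315 the firm produces at a loss; below ¥5 it shuts down.

Shutdown price = ¥5; break-even price = ¥315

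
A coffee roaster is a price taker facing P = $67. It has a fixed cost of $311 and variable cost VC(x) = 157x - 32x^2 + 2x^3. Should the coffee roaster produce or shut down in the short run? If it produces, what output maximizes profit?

Produce at x = 9

Variable cost is VC = 157x - 32x^2 + 2x^3, so AVC = VC/x = 157 - 32x + 2x^2 and MC = dTC/dx = 157 - 64x + 6x^2.
AVC hits its minimum where MC = AVC, at x = 8, giving min AVC = 157 - 32·8 + 2·8^2 = $29.
Because $67 ≥ $29, revenue can cover variable cost; the firm operates.
P = MC gives 90 - 64x + 6x^2 = 0, with roots 5/3 and 9. Take the larger (rising MC): x* = 9.
Check: AVC at x = 9 is $31 ≤ P, so revenue covers variable cost.
Profit = P·x − TC = 67·9 − 590 = $13.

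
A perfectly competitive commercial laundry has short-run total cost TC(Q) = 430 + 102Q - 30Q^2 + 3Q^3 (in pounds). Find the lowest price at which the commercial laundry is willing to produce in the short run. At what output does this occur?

Short-run supply begins at min AVC. From VC = 102Q - 30Q^2 + 3Q^3, AVC = 102 - 30Q + 3Q^2.
At the minimum of AVC, MC = AVC. MC = 102 - 60Q + 9Q^2; setting MC = AVC gives 6Q^2 - 30Q = 0, so Q = 5. min AVC = 27.
So the shutdown price is £27.

£27 per unit, at Q = 5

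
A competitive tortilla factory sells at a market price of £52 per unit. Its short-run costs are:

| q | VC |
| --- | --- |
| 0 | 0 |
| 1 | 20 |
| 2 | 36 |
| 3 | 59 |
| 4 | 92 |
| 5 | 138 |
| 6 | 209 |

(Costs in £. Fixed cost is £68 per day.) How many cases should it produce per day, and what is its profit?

Compute π = P·q − TC at each output: q=0: -68; q=1: -36; q=2: 0; q=3: 29; q=4: 48; q=5: 54; q=6: 35.
Profit is maximized at q = 5. AVC there is 138/5 = £27.60 ≤ P, so producing beats shutting down (which would give -£68).

q = 5; profit = £54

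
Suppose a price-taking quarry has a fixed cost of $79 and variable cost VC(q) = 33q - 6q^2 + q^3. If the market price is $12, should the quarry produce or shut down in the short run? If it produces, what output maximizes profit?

Shut down

From TC, MC = TC'(q) = 33 - 12q + 3q^2 and AVC = VC/q = 33 - 6q + q^2.
The AVC parabola has its vertex at q = 6/2 = 3, where AVC = 33 - 6·3 + 3^2 = $24.
P = $12 lies below min AVC = $24; no output level covers variable cost.
The firm minimizes its loss by shutting down and losing only its fixed cost of $79.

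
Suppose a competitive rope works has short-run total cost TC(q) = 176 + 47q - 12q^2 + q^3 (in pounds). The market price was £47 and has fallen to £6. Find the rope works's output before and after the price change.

MC = 47 - 24q + 3q^2; the shutdown threshold is min AVC = £11 (at q = 6).
At P = £47 ≥ min AVC, set P = MC on the rising branch: q = 8.
At P = £6 < min AVC = £11, price no longer covers variable cost at any output, so the firm shuts down: q = 0.

Output falls from 8 to 0 (the firm shuts down)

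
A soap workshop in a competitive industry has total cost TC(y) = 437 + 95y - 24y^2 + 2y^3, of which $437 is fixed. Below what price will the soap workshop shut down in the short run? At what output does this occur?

The shutdown price is the minimum of AVC. VC = 95y - 24y^2 + 2y^3, so AVC = 95 - 24y + 2y^2.
At the minimum of AVC, MC = AVC. MC = 95 - 48y + 6y^2; setting MC = AVC gives 4y^2 - 24y = 0, so y = 6. min AVC = 23.
The firm shuts down for any P below $23.

$23 per unit, at y = 6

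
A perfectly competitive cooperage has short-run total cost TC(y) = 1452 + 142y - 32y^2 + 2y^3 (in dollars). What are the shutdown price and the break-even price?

Shutdown price = $14; break-even price = $164

AVC = 142 - 32y + 2y^2; minimized at y = 8, giving min AVC = $14. That is the shutdown price.
ATC = 1452/y + 142 - 32y + 2y^2. Setting dATC/dy = −1452/y^2 − 32 + 4y = 0 gives y = 11 (since 4·11^3 − 32·11^2 = 1452).
min ATC = 1452/11 + 142 − 32·11 + 2·11^2 = $164. That is the break-even price.
For $14 ≤ P < $164 the firm produces at a loss; below $14 it shuts down.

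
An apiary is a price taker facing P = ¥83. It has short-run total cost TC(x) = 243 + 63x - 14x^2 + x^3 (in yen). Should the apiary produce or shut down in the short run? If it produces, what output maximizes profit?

Produce at x = 10

Variable cost is VC = 63x - 14x^2 + x^3, so AVC = VC/x = 63 - 14x + x^2 and MC = dTC/dx = 63 - 28x + 3x^2.
AVC is minimized where dAVC/dx = -14 + 2x = 0, at x = 7; min AVC = 63 - 14·7 + 7^2 = ¥14.
Since P = ¥83 ≥ min AVC = ¥14, price covers variable cost and the firm should produce.
Set P = MC: 83 = 63 - 28x + 3x^2 → -20 - 28x + 3x^2 = 0. The roots are x = -2/3 and x = 10; the profit-maximizing output is on the rising part of MC, so x* = 10.
Check: AVC at x = 10 is ¥23 ≤ P, so revenue covers variable cost.
Profit = P·x − TC = 83·10 − 473 = ¥357.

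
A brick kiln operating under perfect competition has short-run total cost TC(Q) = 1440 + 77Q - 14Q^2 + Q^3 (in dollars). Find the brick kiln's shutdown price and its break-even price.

Shutdown price = $28; break-even price = $173

AVC = 77 - 14Q + Q^2; minimized at Q = 7, giving min AVC = $28. That is the shutdown price.
ATC = 1440/Q + 77 - 14Q + Q^2. Setting dATC/dQ = −1440/Q^2 − 14 + 2Q = 0 gives Q = 12 (since 2·12^3 − 14·12^2 = 1440).
min ATC = 1440/12 + 77 − 14·12 + 12^2 = $173. That is the break-even price.
For $28 ≤ P < $173 the firm produces at a loss; below $28 it shuts down.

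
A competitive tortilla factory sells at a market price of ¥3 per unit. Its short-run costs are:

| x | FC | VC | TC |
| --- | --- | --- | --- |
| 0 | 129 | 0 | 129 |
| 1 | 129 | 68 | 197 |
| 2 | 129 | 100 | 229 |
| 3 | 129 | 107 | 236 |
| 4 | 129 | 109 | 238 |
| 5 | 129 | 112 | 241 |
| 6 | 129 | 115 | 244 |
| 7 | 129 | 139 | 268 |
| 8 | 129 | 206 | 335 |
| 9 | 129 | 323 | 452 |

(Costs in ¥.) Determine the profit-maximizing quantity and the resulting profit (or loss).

x = 0 (shut down); profit = -¥129

Profit at each row (π = 3x − TC): x=0: -129; x=1: -194; x=2: -223; x=3: -227; x=4: -226; x=5: -226; x=6: -226; x=7: -247; x=8: -311; x=9: -425.
Profit is highest at x = 0. Equivalently, the lowest AVC in the table is 115/6 ≈ ¥19.17 at x = 6, and P = ¥3 falls below it — price never covers variable cost, so the firm shuts down and loses only its fixed cost.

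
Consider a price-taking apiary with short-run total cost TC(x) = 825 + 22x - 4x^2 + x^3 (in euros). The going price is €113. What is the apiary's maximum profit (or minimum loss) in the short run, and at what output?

AVC = 22 - 4x + x^2; min AVC = €18 at x = 2. Since P = €113 ≥ min AVC, the firm produces.
With MC = 22 - 8x + 3x^2, P = MC on the upward-sloping part at x* = 7.
TR = 113·7 = 791. TC = 825 + 301 = 1126. Profit = 791 − 1126 = -€335.
By producing, the firm covers all variable cost plus €490 of fixed cost; shutting down would lose the full €825.

Profit = -€335 at x = 7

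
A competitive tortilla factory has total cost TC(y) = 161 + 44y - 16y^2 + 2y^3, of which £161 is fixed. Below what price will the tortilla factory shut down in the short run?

£12 per unit

Short-run supply begins at min AVC. From VC = 44y - 16y^2 + 2y^3, AVC = 44 - 16y + 2y^2.
dAVC/dy = -16 + 4y = 0 gives y = 4. min AVC = 44 - 16·4 + 2·4^2 = 12.
The firm shuts down for any P below £12.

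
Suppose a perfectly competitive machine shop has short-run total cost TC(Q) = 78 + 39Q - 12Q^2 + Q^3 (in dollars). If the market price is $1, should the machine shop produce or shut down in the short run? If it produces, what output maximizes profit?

Shut down

Variable cost is VC = 39Q - 12Q^2 + Q^3, so AVC = VC/Q = 39 - 12Q + Q^2 and MC = dTC/dQ = 39 - 24Q + 3Q^2.
The AVC parabola has its vertex at Q = 12/2 = 6, where AVC = 39 - 12·6 + 6^2 = $3.
Since P = $1 < min AVC = $3, price fails to cover variable cost at any output.
The firm minimizes its loss by shutting down and losing only its fixed cost of $78.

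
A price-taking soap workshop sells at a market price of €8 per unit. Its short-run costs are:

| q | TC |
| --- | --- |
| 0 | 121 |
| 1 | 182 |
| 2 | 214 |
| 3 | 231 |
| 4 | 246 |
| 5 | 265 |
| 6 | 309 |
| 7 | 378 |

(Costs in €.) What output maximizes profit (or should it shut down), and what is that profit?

Tabulate TR − TC: q=0: -121; q=1: -174; q=2: -198; q=3: -207; q=4: -214; q=5: -225; q=6: -261; q=7: -322.
Profit is highest at q = 0. Equivalently, the lowest AVC in the table is 144/5 ≈ €28.80 at q = 5, and P = €8 falls below it — price never covers variable cost, so the firm shuts down and loses only its fixed cost.

q = 0 (shut down); profit = -€121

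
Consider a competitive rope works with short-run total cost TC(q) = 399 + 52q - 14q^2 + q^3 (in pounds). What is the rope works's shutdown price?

Short-run supply begins at min AVC. From VC = 52q - 14q^2 + q^3, AVC = 52 - 14q + q^2.
dAVC/dq = -14 + 2q = 0 gives q = 7. min AVC = 52 - 14·7 + 7^2 = 3.
The firm shuts down for any P below £3.

£3 per unit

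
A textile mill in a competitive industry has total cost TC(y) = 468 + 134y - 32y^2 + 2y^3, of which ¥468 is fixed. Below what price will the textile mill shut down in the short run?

Short-run supply begins at min AVC. From VC = 134y - 32y^2 + 2y^3, AVC = 134 - 32y + 2y^2.
At the minimum of AVC, MC = AVC. MC = 134 - 64y + 6y^2; setting MC = AVC gives 4y^2 - 32y = 0, so y = 8. min AVC = 6.
For P < ¥6 the firm produces nothing.

¥6 per unit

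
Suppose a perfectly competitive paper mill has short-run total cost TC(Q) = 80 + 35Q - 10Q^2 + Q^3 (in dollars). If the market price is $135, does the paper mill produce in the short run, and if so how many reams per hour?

Variable cost is VC = 35Q - 10Q^2 + Q^3, so AVC = VC/Q = 35 - 10Q + Q^2 and MC = dTC/dQ = 35 - 20Q + 3Q^2.
AVC hits its minimum where MC = AVC, at Q = 5, giving min AVC = 35 - 10·5 + 5^2 = $10.
Because $135 ≥ $10, revenue can cover variable cost; the firm operates.
Set P = MC: 135 = 35 - 20Q + 3Q^2 → -100 - 20Q + 3Q^2 = 0. The roots are Q = -10/3 and Q = 10; the profit-maximizing output is on the rising part of MC, so Q* = 10.
Check: AVC at Q = 10 is $35 ≤ P, so revenue covers variable cost.
Profit = P·Q − TC = 135·10 − 430 = $920.

Produce at Q = 10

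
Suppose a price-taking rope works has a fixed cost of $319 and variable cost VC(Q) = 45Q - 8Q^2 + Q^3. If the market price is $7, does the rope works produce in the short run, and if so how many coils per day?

Variable cost is VC = 45Q - 8Q^2 + Q^3, so AVC = VC/Q = 45 - 8Q + Q^2 and MC = dTC/dQ = 45 - 16Q + 3Q^2.
The AVC parabola has its vertex at Q = 8/2 = 4, where AVC = 45 - 8·4 + 4^2 = $29.
P = $7 lies below min AVC = $29; no output level covers variable cost.
Best response: produce nothing and absorb the $319 fixed cost.

Shut down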